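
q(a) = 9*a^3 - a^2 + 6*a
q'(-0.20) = 7.48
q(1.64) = 46.85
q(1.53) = 39.07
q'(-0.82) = 25.79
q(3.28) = 326.51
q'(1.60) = 71.92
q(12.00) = 15480.00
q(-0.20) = -1.31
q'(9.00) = 2175.00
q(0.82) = 9.21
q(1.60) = 43.90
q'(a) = 27*a^2 - 2*a + 6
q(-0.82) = -10.55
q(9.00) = 6534.00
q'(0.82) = 22.51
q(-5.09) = -1243.30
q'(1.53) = 66.14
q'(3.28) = 289.92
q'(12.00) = 3870.00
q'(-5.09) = 715.70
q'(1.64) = 75.34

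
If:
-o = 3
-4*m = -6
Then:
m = 3/2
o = -3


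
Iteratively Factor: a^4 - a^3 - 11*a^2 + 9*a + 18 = (a + 3)*(a^3 - 4*a^2 + a + 6) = (a - 3)*(a + 3)*(a^2 - a - 2) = (a - 3)*(a + 1)*(a + 3)*(a - 2)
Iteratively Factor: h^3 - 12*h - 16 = (h - 4)*(h^2 + 4*h + 4) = (h - 4)*(h + 2)*(h + 2)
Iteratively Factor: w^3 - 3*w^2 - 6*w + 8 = (w + 2)*(w^2 - 5*w + 4) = (w - 4)*(w + 2)*(w - 1)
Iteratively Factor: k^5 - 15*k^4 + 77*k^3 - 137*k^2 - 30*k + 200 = (k - 4)*(k^4 - 11*k^3 + 33*k^2 - 5*k - 50) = (k - 4)*(k + 1)*(k^3 - 12*k^2 + 45*k - 50) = (k - 5)*(k - 4)*(k + 1)*(k^2 - 7*k + 10) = (k - 5)^2*(k - 4)*(k + 1)*(k - 2)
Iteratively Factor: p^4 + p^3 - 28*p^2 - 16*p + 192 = (p + 4)*(p^3 - 3*p^2 - 16*p + 48) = (p - 4)*(p + 4)*(p^2 + p - 12) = (p - 4)*(p + 4)^2*(p - 3)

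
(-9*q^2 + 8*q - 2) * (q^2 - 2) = -9*q^4 + 8*q^3 + 16*q^2 - 16*q + 4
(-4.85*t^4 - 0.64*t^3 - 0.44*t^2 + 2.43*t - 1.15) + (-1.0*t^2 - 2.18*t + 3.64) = -4.85*t^4 - 0.64*t^3 - 1.44*t^2 + 0.25*t + 2.49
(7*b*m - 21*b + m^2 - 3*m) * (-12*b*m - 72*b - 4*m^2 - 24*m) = -84*b^2*m^2 - 252*b^2*m + 1512*b^2 - 40*b*m^3 - 120*b*m^2 + 720*b*m - 4*m^4 - 12*m^3 + 72*m^2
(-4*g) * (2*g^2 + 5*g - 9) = -8*g^3 - 20*g^2 + 36*g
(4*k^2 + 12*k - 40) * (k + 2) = 4*k^3 + 20*k^2 - 16*k - 80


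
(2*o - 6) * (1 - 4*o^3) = -8*o^4 + 24*o^3 + 2*o - 6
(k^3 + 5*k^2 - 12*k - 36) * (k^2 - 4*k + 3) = k^5 + k^4 - 29*k^3 + 27*k^2 + 108*k - 108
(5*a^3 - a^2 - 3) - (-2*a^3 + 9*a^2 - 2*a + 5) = 7*a^3 - 10*a^2 + 2*a - 8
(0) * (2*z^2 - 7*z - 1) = 0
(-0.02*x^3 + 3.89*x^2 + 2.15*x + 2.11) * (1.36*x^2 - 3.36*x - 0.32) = -0.0272*x^5 + 5.3576*x^4 - 10.14*x^3 - 5.5992*x^2 - 7.7776*x - 0.6752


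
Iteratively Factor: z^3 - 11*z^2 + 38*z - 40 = (z - 2)*(z^2 - 9*z + 20) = (z - 4)*(z - 2)*(z - 5)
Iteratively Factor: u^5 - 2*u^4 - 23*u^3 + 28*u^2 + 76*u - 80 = (u - 5)*(u^4 + 3*u^3 - 8*u^2 - 12*u + 16) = (u - 5)*(u - 1)*(u^3 + 4*u^2 - 4*u - 16) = (u - 5)*(u - 2)*(u - 1)*(u^2 + 6*u + 8) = (u - 5)*(u - 2)*(u - 1)*(u + 4)*(u + 2)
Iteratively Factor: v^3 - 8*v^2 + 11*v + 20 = (v + 1)*(v^2 - 9*v + 20) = (v - 5)*(v + 1)*(v - 4)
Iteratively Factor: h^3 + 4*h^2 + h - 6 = (h - 1)*(h^2 + 5*h + 6) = (h - 1)*(h + 3)*(h + 2)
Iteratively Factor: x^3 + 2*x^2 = (x)*(x^2 + 2*x) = x^2*(x + 2)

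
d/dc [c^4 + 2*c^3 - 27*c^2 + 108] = 2*c*(2*c^2 + 3*c - 27)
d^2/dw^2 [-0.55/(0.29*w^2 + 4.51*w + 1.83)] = (0.09251*w^2 + 1.43869*w - 0.55*(0.58*w + 4.51)*(1.16*w + 9.02) + 0.58377)/(0.29*w^2 + 4.51*w + 1.83)^3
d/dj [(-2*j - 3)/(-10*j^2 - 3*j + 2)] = (20*j^2 + 6*j - (2*j + 3)*(20*j + 3) - 4)/(10*j^2 + 3*j - 2)^2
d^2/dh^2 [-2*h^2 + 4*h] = -4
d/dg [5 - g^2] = -2*g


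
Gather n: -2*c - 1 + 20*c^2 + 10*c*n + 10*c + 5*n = 20*c^2 + 8*c + n*(10*c + 5) - 1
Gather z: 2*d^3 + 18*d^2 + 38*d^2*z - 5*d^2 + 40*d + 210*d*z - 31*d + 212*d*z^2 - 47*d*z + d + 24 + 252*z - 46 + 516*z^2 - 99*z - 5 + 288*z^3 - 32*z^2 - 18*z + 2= 2*d^3 + 13*d^2 + 10*d + 288*z^3 + z^2*(212*d + 484) + z*(38*d^2 + 163*d + 135) - 25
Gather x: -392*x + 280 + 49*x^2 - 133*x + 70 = 49*x^2 - 525*x + 350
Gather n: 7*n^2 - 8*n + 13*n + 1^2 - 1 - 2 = 7*n^2 + 5*n - 2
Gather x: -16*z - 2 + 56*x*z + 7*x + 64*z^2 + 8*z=x*(56*z + 7) + 64*z^2 - 8*z - 2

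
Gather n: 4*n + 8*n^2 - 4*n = 8*n^2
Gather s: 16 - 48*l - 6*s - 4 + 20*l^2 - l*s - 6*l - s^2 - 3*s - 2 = 20*l^2 - 54*l - s^2 + s*(-l - 9) + 10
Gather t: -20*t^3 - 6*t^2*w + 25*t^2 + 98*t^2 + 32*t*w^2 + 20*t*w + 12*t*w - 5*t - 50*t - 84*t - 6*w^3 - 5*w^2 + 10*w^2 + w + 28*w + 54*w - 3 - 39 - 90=-20*t^3 + t^2*(123 - 6*w) + t*(32*w^2 + 32*w - 139) - 6*w^3 + 5*w^2 + 83*w - 132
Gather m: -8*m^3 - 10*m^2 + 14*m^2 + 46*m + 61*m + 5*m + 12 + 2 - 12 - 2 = -8*m^3 + 4*m^2 + 112*m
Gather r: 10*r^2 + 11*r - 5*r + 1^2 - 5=10*r^2 + 6*r - 4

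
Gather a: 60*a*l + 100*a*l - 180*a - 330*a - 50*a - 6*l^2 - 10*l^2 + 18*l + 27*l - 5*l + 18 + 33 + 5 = a*(160*l - 560) - 16*l^2 + 40*l + 56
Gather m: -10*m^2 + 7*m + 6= -10*m^2 + 7*m + 6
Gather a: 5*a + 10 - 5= 5*a + 5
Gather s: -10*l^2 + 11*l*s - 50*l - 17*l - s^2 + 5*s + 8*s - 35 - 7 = -10*l^2 - 67*l - s^2 + s*(11*l + 13) - 42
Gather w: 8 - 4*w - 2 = 6 - 4*w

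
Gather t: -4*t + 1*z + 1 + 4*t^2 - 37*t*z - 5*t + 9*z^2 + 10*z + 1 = 4*t^2 + t*(-37*z - 9) + 9*z^2 + 11*z + 2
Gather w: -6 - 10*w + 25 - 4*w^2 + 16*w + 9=-4*w^2 + 6*w + 28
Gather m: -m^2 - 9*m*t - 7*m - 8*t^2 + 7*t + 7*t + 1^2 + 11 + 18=-m^2 + m*(-9*t - 7) - 8*t^2 + 14*t + 30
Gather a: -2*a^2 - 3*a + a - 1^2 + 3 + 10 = -2*a^2 - 2*a + 12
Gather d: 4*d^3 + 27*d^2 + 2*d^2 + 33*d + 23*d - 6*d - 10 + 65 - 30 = 4*d^3 + 29*d^2 + 50*d + 25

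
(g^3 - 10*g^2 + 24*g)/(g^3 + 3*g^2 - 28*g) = (g - 6)/(g + 7)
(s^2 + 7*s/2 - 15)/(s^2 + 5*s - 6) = (s - 5/2)/(s - 1)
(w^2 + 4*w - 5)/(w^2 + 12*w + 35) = (w - 1)/(w + 7)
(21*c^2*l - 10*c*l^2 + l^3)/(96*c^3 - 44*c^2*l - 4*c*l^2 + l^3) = l*(21*c^2 - 10*c*l + l^2)/(96*c^3 - 44*c^2*l - 4*c*l^2 + l^3)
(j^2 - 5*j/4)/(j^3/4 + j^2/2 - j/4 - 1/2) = j*(4*j - 5)/(j^3 + 2*j^2 - j - 2)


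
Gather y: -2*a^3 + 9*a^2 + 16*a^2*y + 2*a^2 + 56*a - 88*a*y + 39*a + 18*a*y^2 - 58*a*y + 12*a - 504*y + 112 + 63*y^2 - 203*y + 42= -2*a^3 + 11*a^2 + 107*a + y^2*(18*a + 63) + y*(16*a^2 - 146*a - 707) + 154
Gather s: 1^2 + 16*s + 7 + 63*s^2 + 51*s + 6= 63*s^2 + 67*s + 14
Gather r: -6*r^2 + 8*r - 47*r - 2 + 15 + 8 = -6*r^2 - 39*r + 21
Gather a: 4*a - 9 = 4*a - 9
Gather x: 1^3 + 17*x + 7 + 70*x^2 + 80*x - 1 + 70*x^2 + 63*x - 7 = 140*x^2 + 160*x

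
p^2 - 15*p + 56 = (p - 8)*(p - 7)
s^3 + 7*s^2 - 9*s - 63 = (s - 3)*(s + 3)*(s + 7)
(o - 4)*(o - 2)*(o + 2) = o^3 - 4*o^2 - 4*o + 16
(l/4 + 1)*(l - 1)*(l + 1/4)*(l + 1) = l^4/4 + 17*l^3/16 - 17*l/16 - 1/4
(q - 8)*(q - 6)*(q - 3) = q^3 - 17*q^2 + 90*q - 144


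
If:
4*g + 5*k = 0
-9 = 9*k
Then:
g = 5/4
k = -1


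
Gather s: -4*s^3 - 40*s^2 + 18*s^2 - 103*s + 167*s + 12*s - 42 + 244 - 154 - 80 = -4*s^3 - 22*s^2 + 76*s - 32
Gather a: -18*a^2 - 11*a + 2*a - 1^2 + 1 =-18*a^2 - 9*a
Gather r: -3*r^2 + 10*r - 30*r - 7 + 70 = -3*r^2 - 20*r + 63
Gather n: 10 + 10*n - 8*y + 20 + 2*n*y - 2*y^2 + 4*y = n*(2*y + 10) - 2*y^2 - 4*y + 30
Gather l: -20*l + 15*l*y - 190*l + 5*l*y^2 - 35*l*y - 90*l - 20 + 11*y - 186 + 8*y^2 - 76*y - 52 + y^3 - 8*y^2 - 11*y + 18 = l*(5*y^2 - 20*y - 300) + y^3 - 76*y - 240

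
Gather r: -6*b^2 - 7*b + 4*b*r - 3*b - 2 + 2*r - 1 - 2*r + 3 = -6*b^2 + 4*b*r - 10*b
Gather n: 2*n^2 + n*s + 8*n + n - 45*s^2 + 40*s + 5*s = 2*n^2 + n*(s + 9) - 45*s^2 + 45*s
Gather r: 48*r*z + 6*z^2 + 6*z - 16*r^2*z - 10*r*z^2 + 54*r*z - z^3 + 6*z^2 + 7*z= -16*r^2*z + r*(-10*z^2 + 102*z) - z^3 + 12*z^2 + 13*z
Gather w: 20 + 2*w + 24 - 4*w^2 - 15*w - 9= -4*w^2 - 13*w + 35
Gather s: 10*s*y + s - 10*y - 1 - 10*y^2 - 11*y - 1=s*(10*y + 1) - 10*y^2 - 21*y - 2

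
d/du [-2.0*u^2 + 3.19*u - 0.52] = 3.19 - 4.0*u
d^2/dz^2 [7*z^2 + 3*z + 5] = 14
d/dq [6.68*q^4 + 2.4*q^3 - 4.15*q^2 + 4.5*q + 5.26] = 26.72*q^3 + 7.2*q^2 - 8.3*q + 4.5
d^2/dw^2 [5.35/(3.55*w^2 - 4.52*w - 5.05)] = (134.84675*w^2 - 171.6922*w - 5.35*(7.1*w - 4.52)*(14.2*w - 9.04) - 191.82425)/(-3.55*w^2 + 4.52*w + 5.05)^3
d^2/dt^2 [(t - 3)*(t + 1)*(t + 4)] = 6*t + 4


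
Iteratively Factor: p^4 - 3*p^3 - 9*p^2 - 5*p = (p + 1)*(p^3 - 4*p^2 - 5*p) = p*(p + 1)*(p^2 - 4*p - 5) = p*(p + 1)^2*(p - 5)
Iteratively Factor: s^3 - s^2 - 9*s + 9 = (s + 3)*(s^2 - 4*s + 3) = (s - 1)*(s + 3)*(s - 3)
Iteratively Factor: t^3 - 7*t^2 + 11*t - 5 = (t - 1)*(t^2 - 6*t + 5) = (t - 1)^2*(t - 5)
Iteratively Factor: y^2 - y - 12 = (y - 4)*(y + 3)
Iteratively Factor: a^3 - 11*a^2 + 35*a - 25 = (a - 5)*(a^2 - 6*a + 5) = (a - 5)^2*(a - 1)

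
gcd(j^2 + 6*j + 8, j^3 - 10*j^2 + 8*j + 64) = j + 2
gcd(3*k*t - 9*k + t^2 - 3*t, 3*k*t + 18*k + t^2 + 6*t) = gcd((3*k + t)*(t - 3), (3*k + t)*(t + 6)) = 3*k + t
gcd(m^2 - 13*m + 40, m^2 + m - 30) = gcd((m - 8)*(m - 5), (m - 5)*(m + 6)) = m - 5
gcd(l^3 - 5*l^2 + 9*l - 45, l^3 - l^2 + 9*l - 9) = l^2 + 9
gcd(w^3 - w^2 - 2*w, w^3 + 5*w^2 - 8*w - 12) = w^2 - w - 2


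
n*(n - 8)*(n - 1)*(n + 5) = n^4 - 4*n^3 - 37*n^2 + 40*n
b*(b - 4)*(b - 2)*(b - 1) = b^4 - 7*b^3 + 14*b^2 - 8*b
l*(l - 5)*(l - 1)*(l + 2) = l^4 - 4*l^3 - 7*l^2 + 10*l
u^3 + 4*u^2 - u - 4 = (u - 1)*(u + 1)*(u + 4)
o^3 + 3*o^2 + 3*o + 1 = (o + 1)^3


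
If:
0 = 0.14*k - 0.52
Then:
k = 3.71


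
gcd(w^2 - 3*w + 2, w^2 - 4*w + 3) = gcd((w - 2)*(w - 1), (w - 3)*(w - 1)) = w - 1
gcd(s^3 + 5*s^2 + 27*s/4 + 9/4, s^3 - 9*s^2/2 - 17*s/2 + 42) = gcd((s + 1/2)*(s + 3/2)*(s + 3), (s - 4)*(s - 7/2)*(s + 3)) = s + 3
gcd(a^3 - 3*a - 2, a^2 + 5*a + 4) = a + 1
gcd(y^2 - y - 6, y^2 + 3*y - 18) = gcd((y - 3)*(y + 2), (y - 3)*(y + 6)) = y - 3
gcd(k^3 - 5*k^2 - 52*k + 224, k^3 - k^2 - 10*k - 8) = k - 4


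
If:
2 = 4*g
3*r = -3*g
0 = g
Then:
No Solution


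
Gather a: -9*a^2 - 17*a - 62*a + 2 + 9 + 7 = -9*a^2 - 79*a + 18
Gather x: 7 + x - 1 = x + 6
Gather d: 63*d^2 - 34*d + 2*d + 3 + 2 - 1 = 63*d^2 - 32*d + 4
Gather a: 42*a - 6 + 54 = 42*a + 48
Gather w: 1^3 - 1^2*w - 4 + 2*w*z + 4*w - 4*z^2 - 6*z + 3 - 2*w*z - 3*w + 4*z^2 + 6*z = 0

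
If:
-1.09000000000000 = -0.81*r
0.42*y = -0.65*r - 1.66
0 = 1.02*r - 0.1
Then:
No Solution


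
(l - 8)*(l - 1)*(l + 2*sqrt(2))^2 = l^4 - 9*l^3 + 4*sqrt(2)*l^3 - 36*sqrt(2)*l^2 + 16*l^2 - 72*l + 32*sqrt(2)*l + 64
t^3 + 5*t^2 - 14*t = t*(t - 2)*(t + 7)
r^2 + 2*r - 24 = (r - 4)*(r + 6)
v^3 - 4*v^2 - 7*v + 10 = (v - 5)*(v - 1)*(v + 2)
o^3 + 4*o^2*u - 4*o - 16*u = (o - 2)*(o + 2)*(o + 4*u)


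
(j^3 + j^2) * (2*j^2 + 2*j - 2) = 2*j^5 + 4*j^4 - 2*j^2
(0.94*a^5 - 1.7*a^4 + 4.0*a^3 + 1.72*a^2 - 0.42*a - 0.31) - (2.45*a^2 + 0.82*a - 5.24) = 0.94*a^5 - 1.7*a^4 + 4.0*a^3 - 0.73*a^2 - 1.24*a + 4.93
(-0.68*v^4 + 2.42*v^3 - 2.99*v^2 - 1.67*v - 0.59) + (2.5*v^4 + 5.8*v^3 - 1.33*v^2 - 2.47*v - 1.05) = 1.82*v^4 + 8.22*v^3 - 4.32*v^2 - 4.14*v - 1.64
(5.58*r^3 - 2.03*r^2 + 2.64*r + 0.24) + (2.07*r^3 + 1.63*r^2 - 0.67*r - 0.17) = 7.65*r^3 - 0.4*r^2 + 1.97*r + 0.07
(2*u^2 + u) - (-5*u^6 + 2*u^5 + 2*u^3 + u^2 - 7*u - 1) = 5*u^6 - 2*u^5 - 2*u^3 + u^2 + 8*u + 1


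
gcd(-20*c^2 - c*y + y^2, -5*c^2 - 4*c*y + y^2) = -5*c + y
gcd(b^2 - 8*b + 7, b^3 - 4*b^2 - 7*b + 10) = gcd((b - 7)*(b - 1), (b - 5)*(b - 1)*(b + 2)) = b - 1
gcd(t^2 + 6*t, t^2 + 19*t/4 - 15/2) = t + 6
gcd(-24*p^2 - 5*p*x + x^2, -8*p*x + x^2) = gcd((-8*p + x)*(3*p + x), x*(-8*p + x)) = -8*p + x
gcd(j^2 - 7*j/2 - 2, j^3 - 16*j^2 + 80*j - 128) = j - 4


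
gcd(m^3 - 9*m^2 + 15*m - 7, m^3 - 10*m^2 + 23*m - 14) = m^2 - 8*m + 7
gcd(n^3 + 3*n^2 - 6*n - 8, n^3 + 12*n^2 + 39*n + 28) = n^2 + 5*n + 4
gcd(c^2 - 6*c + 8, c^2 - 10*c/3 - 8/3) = c - 4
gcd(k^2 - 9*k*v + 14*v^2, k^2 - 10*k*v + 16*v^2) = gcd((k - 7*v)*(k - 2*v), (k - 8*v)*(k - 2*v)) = -k + 2*v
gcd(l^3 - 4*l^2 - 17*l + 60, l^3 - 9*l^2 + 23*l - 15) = l^2 - 8*l + 15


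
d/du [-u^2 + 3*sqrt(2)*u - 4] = -2*u + 3*sqrt(2)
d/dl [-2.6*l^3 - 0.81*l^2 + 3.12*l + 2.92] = -7.8*l^2 - 1.62*l + 3.12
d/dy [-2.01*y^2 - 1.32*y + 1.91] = -4.02*y - 1.32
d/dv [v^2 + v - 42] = 2*v + 1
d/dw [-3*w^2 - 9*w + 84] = -6*w - 9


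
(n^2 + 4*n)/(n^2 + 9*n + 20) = n/(n + 5)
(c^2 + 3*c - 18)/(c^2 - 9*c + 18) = (c + 6)/(c - 6)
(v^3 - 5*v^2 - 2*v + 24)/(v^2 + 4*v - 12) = (v^3 - 5*v^2 - 2*v + 24)/(v^2 + 4*v - 12)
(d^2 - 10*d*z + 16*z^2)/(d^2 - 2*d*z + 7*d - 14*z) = (d - 8*z)/(d + 7)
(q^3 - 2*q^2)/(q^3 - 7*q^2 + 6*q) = q*(q - 2)/(q^2 - 7*q + 6)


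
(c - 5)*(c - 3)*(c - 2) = c^3 - 10*c^2 + 31*c - 30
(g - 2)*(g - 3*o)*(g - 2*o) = g^3 - 5*g^2*o - 2*g^2 + 6*g*o^2 + 10*g*o - 12*o^2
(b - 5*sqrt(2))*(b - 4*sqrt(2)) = b^2 - 9*sqrt(2)*b + 40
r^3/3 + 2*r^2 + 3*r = r*(r/3 + 1)*(r + 3)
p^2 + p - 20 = (p - 4)*(p + 5)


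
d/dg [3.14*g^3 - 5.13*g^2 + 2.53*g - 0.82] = 9.42*g^2 - 10.26*g + 2.53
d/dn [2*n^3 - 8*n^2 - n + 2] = 6*n^2 - 16*n - 1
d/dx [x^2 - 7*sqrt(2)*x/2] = 2*x - 7*sqrt(2)/2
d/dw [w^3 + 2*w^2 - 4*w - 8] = 3*w^2 + 4*w - 4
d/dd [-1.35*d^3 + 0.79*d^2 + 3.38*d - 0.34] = -4.05*d^2 + 1.58*d + 3.38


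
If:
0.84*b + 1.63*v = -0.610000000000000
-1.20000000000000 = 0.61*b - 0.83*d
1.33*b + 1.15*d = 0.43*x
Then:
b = 0.197684723606957*x - 0.764373546028581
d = 0.145286363132824*x + 0.884014622798272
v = 0.0196771648245448 - 0.101874336091929*x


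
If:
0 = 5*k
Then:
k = 0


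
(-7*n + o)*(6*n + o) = -42*n^2 - n*o + o^2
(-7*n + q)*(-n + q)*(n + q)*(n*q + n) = 7*n^4*q + 7*n^4 - n^3*q^2 - n^3*q - 7*n^2*q^3 - 7*n^2*q^2 + n*q^4 + n*q^3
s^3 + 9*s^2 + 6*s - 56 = (s - 2)*(s + 4)*(s + 7)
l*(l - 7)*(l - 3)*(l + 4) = l^4 - 6*l^3 - 19*l^2 + 84*l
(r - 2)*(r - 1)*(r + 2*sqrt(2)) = r^3 - 3*r^2 + 2*sqrt(2)*r^2 - 6*sqrt(2)*r + 2*r + 4*sqrt(2)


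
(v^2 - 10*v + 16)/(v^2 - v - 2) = (v - 8)/(v + 1)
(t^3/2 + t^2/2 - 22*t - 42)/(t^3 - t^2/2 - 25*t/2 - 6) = (-t^3 - t^2 + 44*t + 84)/(-2*t^3 + t^2 + 25*t + 12)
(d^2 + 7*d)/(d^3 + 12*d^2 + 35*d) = 1/(d + 5)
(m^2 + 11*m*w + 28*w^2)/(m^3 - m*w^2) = (m^2 + 11*m*w + 28*w^2)/(m*(m^2 - w^2))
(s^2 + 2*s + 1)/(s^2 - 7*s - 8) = (s + 1)/(s - 8)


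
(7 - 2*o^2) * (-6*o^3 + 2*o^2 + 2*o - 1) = 12*o^5 - 4*o^4 - 46*o^3 + 16*o^2 + 14*o - 7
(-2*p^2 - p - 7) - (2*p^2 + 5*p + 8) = -4*p^2 - 6*p - 15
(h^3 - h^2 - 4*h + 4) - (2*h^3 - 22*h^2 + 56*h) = -h^3 + 21*h^2 - 60*h + 4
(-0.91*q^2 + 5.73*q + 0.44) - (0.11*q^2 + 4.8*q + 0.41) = -1.02*q^2 + 0.930000000000001*q + 0.03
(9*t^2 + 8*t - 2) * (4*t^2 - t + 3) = 36*t^4 + 23*t^3 + 11*t^2 + 26*t - 6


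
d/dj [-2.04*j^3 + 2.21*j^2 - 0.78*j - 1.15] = -6.12*j^2 + 4.42*j - 0.78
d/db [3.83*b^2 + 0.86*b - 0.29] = 7.66*b + 0.86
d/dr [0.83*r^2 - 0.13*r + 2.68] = 1.66*r - 0.13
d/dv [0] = 0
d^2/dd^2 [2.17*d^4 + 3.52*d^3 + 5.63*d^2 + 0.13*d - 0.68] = 26.04*d^2 + 21.12*d + 11.26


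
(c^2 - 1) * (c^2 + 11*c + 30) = c^4 + 11*c^3 + 29*c^2 - 11*c - 30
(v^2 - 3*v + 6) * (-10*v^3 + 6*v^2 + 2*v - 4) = -10*v^5 + 36*v^4 - 76*v^3 + 26*v^2 + 24*v - 24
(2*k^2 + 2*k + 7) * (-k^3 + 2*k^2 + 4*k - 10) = -2*k^5 + 2*k^4 + 5*k^3 + 2*k^2 + 8*k - 70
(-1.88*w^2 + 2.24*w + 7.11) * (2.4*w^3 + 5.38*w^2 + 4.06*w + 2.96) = -4.512*w^5 - 4.7384*w^4 + 21.4824*w^3 + 41.7814*w^2 + 35.497*w + 21.0456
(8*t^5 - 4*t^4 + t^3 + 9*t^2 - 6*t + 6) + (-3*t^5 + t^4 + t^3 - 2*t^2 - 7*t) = 5*t^5 - 3*t^4 + 2*t^3 + 7*t^2 - 13*t + 6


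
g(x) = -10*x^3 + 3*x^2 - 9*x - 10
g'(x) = -30*x^2 + 6*x - 9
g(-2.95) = 299.38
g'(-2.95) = -287.78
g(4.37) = -826.57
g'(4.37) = -555.69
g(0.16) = -11.40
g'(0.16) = -8.81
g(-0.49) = -3.69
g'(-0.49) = -19.14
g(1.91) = -85.92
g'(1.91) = -106.98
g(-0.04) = -9.63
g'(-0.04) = -9.29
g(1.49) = -49.83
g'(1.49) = -66.66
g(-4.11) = 771.93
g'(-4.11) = -540.42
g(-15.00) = 34550.00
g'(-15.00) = -6849.00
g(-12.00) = 17810.00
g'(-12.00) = -4401.00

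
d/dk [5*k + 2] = 5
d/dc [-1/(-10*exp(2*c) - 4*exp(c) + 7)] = (-20*exp(c) - 4)*exp(c)/(10*exp(2*c) + 4*exp(c) - 7)^2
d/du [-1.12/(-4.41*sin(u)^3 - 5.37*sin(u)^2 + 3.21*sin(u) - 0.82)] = (-14.8176*sin(u)^2 - 12.0288*sin(u) + 3.5952)*cos(u)/(4.41*sin(u)^3 + 5.37*sin(u)^2 - 3.21*sin(u) + 0.82)^2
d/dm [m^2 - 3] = 2*m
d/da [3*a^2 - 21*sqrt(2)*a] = 6*a - 21*sqrt(2)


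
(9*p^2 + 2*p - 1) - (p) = 9*p^2 + p - 1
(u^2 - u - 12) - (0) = u^2 - u - 12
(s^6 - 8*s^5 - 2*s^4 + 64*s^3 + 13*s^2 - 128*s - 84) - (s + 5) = s^6 - 8*s^5 - 2*s^4 + 64*s^3 + 13*s^2 - 129*s - 89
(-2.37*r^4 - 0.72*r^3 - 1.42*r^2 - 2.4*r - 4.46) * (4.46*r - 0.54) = -10.5702*r^5 - 1.9314*r^4 - 5.9444*r^3 - 9.9372*r^2 - 18.5956*r + 2.4084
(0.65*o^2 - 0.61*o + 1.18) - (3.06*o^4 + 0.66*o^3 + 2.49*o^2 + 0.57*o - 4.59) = -3.06*o^4 - 0.66*o^3 - 1.84*o^2 - 1.18*o + 5.77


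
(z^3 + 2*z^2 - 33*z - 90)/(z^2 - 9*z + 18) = (z^2 + 8*z + 15)/(z - 3)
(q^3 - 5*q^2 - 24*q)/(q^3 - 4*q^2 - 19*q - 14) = q*(-q^2 + 5*q + 24)/(-q^3 + 4*q^2 + 19*q + 14)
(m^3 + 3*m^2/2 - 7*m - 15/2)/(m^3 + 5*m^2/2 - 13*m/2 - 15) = (m + 1)/(m + 2)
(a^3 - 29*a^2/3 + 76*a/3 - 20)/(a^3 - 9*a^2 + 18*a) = (3*a^2 - 11*a + 10)/(3*a*(a - 3))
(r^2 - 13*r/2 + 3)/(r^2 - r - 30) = (r - 1/2)/(r + 5)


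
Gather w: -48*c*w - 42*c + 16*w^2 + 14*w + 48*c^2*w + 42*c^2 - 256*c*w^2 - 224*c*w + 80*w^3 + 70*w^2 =42*c^2 - 42*c + 80*w^3 + w^2*(86 - 256*c) + w*(48*c^2 - 272*c + 14)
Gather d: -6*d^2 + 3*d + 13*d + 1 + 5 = -6*d^2 + 16*d + 6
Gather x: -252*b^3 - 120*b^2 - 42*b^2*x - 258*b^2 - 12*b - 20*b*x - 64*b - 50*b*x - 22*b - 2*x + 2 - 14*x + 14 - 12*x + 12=-252*b^3 - 378*b^2 - 98*b + x*(-42*b^2 - 70*b - 28) + 28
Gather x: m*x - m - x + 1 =-m + x*(m - 1) + 1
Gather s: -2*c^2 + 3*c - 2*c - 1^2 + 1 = -2*c^2 + c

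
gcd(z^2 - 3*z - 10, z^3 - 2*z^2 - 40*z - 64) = z + 2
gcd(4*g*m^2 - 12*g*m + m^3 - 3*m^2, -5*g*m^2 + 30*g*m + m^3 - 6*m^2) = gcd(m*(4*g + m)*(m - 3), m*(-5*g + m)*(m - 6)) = m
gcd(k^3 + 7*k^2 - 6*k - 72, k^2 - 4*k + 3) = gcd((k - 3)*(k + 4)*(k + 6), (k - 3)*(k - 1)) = k - 3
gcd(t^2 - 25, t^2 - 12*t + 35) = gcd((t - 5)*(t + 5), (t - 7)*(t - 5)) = t - 5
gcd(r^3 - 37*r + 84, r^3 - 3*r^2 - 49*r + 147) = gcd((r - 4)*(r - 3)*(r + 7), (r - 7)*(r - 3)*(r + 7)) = r^2 + 4*r - 21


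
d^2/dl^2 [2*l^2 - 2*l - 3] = 4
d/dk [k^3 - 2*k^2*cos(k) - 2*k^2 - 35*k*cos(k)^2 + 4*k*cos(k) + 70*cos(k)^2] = 2*k^2*sin(k) + 3*k^2 + 35*k*sin(2*k) - 4*sqrt(2)*k*sin(k + pi/4) - 4*k - 70*sin(2*k) + 4*cos(k) - 35*cos(2*k)/2 - 35/2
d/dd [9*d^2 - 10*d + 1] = 18*d - 10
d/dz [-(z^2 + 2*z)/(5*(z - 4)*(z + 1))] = (z^2 + 8*z/5 + 8/5)/(z^4 - 6*z^3 + z^2 + 24*z + 16)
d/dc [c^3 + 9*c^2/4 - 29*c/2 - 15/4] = 3*c^2 + 9*c/2 - 29/2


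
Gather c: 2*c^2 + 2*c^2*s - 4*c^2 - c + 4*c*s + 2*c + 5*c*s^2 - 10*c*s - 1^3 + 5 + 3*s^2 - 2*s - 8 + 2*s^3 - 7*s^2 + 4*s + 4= c^2*(2*s - 2) + c*(5*s^2 - 6*s + 1) + 2*s^3 - 4*s^2 + 2*s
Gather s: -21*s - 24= -21*s - 24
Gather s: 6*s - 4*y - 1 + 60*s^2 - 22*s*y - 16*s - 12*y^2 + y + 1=60*s^2 + s*(-22*y - 10) - 12*y^2 - 3*y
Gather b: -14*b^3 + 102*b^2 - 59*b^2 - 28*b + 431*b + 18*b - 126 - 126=-14*b^3 + 43*b^2 + 421*b - 252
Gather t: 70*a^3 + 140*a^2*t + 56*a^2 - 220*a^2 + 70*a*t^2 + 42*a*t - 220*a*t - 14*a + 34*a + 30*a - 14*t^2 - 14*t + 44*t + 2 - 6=70*a^3 - 164*a^2 + 50*a + t^2*(70*a - 14) + t*(140*a^2 - 178*a + 30) - 4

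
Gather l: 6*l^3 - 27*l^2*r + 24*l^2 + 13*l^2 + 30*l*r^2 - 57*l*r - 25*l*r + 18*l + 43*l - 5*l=6*l^3 + l^2*(37 - 27*r) + l*(30*r^2 - 82*r + 56)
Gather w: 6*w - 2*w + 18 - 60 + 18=4*w - 24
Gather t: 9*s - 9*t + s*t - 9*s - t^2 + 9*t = s*t - t^2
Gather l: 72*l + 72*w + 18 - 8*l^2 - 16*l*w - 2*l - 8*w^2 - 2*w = -8*l^2 + l*(70 - 16*w) - 8*w^2 + 70*w + 18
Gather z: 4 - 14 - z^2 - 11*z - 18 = -z^2 - 11*z - 28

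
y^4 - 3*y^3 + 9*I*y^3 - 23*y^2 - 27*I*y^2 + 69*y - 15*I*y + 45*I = (y - 3)*(y + I)*(y + 3*I)*(y + 5*I)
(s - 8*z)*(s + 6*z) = s^2 - 2*s*z - 48*z^2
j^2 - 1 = (j - 1)*(j + 1)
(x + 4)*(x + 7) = x^2 + 11*x + 28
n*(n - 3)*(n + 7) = n^3 + 4*n^2 - 21*n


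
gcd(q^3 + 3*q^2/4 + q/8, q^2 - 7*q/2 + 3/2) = 1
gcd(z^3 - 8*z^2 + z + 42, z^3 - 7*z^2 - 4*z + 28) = z^2 - 5*z - 14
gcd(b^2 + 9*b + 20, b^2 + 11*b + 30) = b + 5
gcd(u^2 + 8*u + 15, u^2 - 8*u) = 1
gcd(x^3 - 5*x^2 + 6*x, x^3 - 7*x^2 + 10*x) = x^2 - 2*x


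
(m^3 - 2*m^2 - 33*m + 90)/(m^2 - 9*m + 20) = (m^2 + 3*m - 18)/(m - 4)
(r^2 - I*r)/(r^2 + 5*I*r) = (r - I)/(r + 5*I)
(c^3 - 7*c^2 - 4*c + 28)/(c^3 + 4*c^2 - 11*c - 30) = (c^2 - 9*c + 14)/(c^2 + 2*c - 15)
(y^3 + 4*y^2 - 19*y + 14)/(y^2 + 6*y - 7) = y - 2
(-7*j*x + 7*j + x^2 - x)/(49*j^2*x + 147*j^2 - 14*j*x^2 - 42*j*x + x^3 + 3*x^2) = (x - 1)/(-7*j*x - 21*j + x^2 + 3*x)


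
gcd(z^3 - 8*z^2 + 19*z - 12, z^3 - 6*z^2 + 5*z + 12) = z^2 - 7*z + 12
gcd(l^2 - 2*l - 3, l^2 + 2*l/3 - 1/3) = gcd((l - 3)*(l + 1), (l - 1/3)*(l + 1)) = l + 1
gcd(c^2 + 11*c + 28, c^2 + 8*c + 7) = c + 7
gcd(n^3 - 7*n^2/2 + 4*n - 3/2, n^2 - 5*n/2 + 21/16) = 1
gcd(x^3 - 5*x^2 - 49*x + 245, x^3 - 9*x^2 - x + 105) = x^2 - 12*x + 35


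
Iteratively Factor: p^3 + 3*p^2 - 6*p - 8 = (p - 2)*(p^2 + 5*p + 4) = (p - 2)*(p + 4)*(p + 1)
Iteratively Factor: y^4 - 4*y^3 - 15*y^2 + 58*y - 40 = (y - 2)*(y^3 - 2*y^2 - 19*y + 20) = (y - 2)*(y - 1)*(y^2 - y - 20) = (y - 2)*(y - 1)*(y + 4)*(y - 5)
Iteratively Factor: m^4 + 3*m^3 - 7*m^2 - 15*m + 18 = (m - 1)*(m^3 + 4*m^2 - 3*m - 18) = (m - 1)*(m + 3)*(m^2 + m - 6) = (m - 1)*(m + 3)^2*(m - 2)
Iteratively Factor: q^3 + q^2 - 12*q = (q)*(q^2 + q - 12) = q*(q - 3)*(q + 4)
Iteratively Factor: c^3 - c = (c + 1)*(c^2 - c) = (c - 1)*(c + 1)*(c)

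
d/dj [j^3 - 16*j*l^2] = 3*j^2 - 16*l^2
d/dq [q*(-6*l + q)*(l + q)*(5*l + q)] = -30*l^3 - 62*l^2*q + 4*q^3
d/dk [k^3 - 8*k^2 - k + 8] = 3*k^2 - 16*k - 1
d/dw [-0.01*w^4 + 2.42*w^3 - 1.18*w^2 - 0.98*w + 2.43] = -0.04*w^3 + 7.26*w^2 - 2.36*w - 0.98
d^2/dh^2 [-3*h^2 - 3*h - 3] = -6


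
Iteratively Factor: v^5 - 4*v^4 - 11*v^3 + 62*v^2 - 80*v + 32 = (v - 2)*(v^4 - 2*v^3 - 15*v^2 + 32*v - 16) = (v - 2)*(v - 1)*(v^3 - v^2 - 16*v + 16) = (v - 4)*(v - 2)*(v - 1)*(v^2 + 3*v - 4) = (v - 4)*(v - 2)*(v - 1)^2*(v + 4)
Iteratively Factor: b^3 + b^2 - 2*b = (b - 1)*(b^2 + 2*b) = (b - 1)*(b + 2)*(b)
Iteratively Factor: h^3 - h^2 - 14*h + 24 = (h - 2)*(h^2 + h - 12) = (h - 2)*(h + 4)*(h - 3)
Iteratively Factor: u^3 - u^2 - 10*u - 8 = (u + 1)*(u^2 - 2*u - 8) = (u + 1)*(u + 2)*(u - 4)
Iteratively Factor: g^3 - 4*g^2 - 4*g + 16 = (g - 4)*(g^2 - 4) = (g - 4)*(g + 2)*(g - 2)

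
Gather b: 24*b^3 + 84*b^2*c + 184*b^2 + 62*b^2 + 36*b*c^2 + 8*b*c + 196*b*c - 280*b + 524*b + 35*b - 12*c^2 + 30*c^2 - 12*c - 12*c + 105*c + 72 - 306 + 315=24*b^3 + b^2*(84*c + 246) + b*(36*c^2 + 204*c + 279) + 18*c^2 + 81*c + 81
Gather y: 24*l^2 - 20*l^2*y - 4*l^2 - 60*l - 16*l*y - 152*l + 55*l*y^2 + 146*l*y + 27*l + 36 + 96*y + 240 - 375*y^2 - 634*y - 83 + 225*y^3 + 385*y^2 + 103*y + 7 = 20*l^2 - 185*l + 225*y^3 + y^2*(55*l + 10) + y*(-20*l^2 + 130*l - 435) + 200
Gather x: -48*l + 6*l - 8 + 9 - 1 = -42*l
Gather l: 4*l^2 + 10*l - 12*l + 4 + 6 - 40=4*l^2 - 2*l - 30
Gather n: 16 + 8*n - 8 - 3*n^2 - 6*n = -3*n^2 + 2*n + 8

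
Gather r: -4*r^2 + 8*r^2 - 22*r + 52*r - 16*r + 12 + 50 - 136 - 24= 4*r^2 + 14*r - 98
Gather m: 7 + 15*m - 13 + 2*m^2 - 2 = 2*m^2 + 15*m - 8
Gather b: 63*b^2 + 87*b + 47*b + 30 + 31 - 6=63*b^2 + 134*b + 55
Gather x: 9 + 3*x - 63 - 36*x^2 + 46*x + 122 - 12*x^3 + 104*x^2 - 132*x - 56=-12*x^3 + 68*x^2 - 83*x + 12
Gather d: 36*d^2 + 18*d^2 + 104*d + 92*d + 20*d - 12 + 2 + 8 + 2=54*d^2 + 216*d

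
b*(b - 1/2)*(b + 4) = b^3 + 7*b^2/2 - 2*b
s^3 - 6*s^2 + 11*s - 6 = (s - 3)*(s - 2)*(s - 1)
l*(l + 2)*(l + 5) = l^3 + 7*l^2 + 10*l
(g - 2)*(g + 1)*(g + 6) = g^3 + 5*g^2 - 8*g - 12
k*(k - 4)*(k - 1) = k^3 - 5*k^2 + 4*k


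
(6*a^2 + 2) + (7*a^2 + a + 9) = 13*a^2 + a + 11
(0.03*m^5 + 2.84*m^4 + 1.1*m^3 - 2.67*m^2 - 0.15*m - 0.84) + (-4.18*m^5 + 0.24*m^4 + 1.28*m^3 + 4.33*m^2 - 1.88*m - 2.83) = -4.15*m^5 + 3.08*m^4 + 2.38*m^3 + 1.66*m^2 - 2.03*m - 3.67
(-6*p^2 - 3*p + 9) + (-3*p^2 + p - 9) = -9*p^2 - 2*p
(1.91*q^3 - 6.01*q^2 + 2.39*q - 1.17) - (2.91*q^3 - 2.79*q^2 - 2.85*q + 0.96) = -1.0*q^3 - 3.22*q^2 + 5.24*q - 2.13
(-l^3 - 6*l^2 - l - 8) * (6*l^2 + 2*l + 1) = -6*l^5 - 38*l^4 - 19*l^3 - 56*l^2 - 17*l - 8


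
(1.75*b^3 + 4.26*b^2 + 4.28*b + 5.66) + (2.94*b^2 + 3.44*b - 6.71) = 1.75*b^3 + 7.2*b^2 + 7.72*b - 1.05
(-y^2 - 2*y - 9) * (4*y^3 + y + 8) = -4*y^5 - 8*y^4 - 37*y^3 - 10*y^2 - 25*y - 72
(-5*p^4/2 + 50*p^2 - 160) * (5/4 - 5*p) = 25*p^5/2 - 25*p^4/8 - 250*p^3 + 125*p^2/2 + 800*p - 200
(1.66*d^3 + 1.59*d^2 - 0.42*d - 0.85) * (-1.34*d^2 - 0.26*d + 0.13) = -2.2244*d^5 - 2.5622*d^4 + 0.3652*d^3 + 1.4549*d^2 + 0.1664*d - 0.1105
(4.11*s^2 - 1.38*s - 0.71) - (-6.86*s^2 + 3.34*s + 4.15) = 10.97*s^2 - 4.72*s - 4.86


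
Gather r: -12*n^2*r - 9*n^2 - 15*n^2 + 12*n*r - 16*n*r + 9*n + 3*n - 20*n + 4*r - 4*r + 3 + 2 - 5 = -24*n^2 - 8*n + r*(-12*n^2 - 4*n)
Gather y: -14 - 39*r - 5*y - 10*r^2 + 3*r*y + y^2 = -10*r^2 - 39*r + y^2 + y*(3*r - 5) - 14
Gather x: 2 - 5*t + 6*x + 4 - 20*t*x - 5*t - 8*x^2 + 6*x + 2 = -10*t - 8*x^2 + x*(12 - 20*t) + 8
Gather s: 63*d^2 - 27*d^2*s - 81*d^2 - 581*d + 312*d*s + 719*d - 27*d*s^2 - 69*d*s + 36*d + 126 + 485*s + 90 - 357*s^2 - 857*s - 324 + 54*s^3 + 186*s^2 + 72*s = -18*d^2 + 174*d + 54*s^3 + s^2*(-27*d - 171) + s*(-27*d^2 + 243*d - 300) - 108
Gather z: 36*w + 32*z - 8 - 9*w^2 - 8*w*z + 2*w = -9*w^2 + 38*w + z*(32 - 8*w) - 8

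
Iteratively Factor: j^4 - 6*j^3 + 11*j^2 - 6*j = (j - 3)*(j^3 - 3*j^2 + 2*j) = j*(j - 3)*(j^2 - 3*j + 2) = j*(j - 3)*(j - 2)*(j - 1)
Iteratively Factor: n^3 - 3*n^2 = (n)*(n^2 - 3*n) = n^2*(n - 3)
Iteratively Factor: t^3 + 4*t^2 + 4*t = (t + 2)*(t^2 + 2*t) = (t + 2)^2*(t)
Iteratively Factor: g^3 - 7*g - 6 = (g - 3)*(g^2 + 3*g + 2) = (g - 3)*(g + 2)*(g + 1)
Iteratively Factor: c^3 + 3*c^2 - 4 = (c + 2)*(c^2 + c - 2) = (c + 2)^2*(c - 1)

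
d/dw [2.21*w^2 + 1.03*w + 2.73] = 4.42*w + 1.03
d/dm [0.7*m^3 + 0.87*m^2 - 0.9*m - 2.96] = 2.1*m^2 + 1.74*m - 0.9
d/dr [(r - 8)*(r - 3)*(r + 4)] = 3*r^2 - 14*r - 20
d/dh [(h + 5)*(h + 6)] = 2*h + 11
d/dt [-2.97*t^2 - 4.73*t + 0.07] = -5.94*t - 4.73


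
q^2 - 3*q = q*(q - 3)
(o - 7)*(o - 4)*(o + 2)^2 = o^4 - 7*o^3 - 12*o^2 + 68*o + 112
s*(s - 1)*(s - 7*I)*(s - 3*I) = s^4 - s^3 - 10*I*s^3 - 21*s^2 + 10*I*s^2 + 21*s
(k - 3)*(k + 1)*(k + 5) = k^3 + 3*k^2 - 13*k - 15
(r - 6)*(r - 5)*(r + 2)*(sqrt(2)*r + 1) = sqrt(2)*r^4 - 9*sqrt(2)*r^3 + r^3 - 9*r^2 + 8*sqrt(2)*r^2 + 8*r + 60*sqrt(2)*r + 60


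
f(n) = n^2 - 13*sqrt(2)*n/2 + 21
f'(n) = 2*n - 13*sqrt(2)/2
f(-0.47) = 25.54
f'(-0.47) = -10.13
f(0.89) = 13.61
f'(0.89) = -7.41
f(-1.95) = 42.73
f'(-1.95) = -13.09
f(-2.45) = 49.52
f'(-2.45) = -14.09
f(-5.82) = 108.37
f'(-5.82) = -20.83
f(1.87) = 7.31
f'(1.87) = -5.45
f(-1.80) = 40.79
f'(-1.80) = -12.79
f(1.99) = 6.67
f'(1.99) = -5.21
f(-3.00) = 57.58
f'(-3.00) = -15.19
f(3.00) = 2.42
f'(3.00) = -3.19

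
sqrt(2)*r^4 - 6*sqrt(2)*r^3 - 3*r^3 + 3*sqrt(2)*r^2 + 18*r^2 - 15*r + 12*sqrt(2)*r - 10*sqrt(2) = (r - 5)*(r - 1)*(r - 2*sqrt(2))*(sqrt(2)*r + 1)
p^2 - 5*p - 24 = (p - 8)*(p + 3)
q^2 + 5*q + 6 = (q + 2)*(q + 3)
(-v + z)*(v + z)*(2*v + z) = -2*v^3 - v^2*z + 2*v*z^2 + z^3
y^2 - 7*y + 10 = (y - 5)*(y - 2)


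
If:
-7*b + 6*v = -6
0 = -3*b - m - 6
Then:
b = 6*v/7 + 6/7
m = -18*v/7 - 60/7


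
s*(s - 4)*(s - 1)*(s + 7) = s^4 + 2*s^3 - 31*s^2 + 28*s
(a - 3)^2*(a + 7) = a^3 + a^2 - 33*a + 63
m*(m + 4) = m^2 + 4*m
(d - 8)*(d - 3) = d^2 - 11*d + 24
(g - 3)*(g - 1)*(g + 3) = g^3 - g^2 - 9*g + 9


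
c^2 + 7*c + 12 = (c + 3)*(c + 4)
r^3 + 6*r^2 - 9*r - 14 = (r - 2)*(r + 1)*(r + 7)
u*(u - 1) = u^2 - u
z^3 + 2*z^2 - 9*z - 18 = (z - 3)*(z + 2)*(z + 3)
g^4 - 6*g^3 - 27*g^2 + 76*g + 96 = (g - 8)*(g - 3)*(g + 1)*(g + 4)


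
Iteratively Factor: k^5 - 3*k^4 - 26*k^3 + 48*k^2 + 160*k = (k - 4)*(k^4 + k^3 - 22*k^2 - 40*k) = (k - 5)*(k - 4)*(k^3 + 6*k^2 + 8*k) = (k - 5)*(k - 4)*(k + 4)*(k^2 + 2*k) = k*(k - 5)*(k - 4)*(k + 4)*(k + 2)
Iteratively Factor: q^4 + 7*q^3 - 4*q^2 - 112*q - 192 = (q - 4)*(q^3 + 11*q^2 + 40*q + 48) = (q - 4)*(q + 3)*(q^2 + 8*q + 16) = (q - 4)*(q + 3)*(q + 4)*(q + 4)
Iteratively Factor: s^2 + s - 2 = (s - 1)*(s + 2)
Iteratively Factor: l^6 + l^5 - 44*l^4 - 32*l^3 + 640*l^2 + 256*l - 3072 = (l - 4)*(l^5 + 5*l^4 - 24*l^3 - 128*l^2 + 128*l + 768) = (l - 4)*(l + 4)*(l^4 + l^3 - 28*l^2 - 16*l + 192) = (l - 4)*(l + 4)^2*(l^3 - 3*l^2 - 16*l + 48) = (l - 4)^2*(l + 4)^2*(l^2 + l - 12) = (l - 4)^2*(l - 3)*(l + 4)^2*(l + 4)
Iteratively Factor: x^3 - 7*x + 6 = (x + 3)*(x^2 - 3*x + 2) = (x - 1)*(x + 3)*(x - 2)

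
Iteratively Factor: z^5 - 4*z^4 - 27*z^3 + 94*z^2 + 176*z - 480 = (z + 4)*(z^4 - 8*z^3 + 5*z^2 + 74*z - 120) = (z - 2)*(z + 4)*(z^3 - 6*z^2 - 7*z + 60) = (z - 5)*(z - 2)*(z + 4)*(z^2 - z - 12) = (z - 5)*(z - 4)*(z - 2)*(z + 4)*(z + 3)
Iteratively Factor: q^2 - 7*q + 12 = (q - 4)*(q - 3)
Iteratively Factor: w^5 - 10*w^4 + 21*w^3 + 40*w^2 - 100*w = (w)*(w^4 - 10*w^3 + 21*w^2 + 40*w - 100) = w*(w - 2)*(w^3 - 8*w^2 + 5*w + 50) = w*(w - 5)*(w - 2)*(w^2 - 3*w - 10) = w*(w - 5)*(w - 2)*(w + 2)*(w - 5)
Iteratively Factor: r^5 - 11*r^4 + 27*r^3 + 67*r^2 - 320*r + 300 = (r - 2)*(r^4 - 9*r^3 + 9*r^2 + 85*r - 150) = (r - 5)*(r - 2)*(r^3 - 4*r^2 - 11*r + 30) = (r - 5)*(r - 2)^2*(r^2 - 2*r - 15) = (r - 5)*(r - 2)^2*(r + 3)*(r - 5)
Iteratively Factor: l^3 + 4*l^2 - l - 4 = (l - 1)*(l^2 + 5*l + 4) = (l - 1)*(l + 4)*(l + 1)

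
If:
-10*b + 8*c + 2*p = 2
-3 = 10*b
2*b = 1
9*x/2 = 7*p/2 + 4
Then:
No Solution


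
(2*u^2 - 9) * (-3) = 27 - 6*u^2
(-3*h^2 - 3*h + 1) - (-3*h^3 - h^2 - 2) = 3*h^3 - 2*h^2 - 3*h + 3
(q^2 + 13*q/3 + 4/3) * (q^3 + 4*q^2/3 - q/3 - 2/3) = q^5 + 17*q^4/3 + 61*q^3/9 - q^2/3 - 10*q/3 - 8/9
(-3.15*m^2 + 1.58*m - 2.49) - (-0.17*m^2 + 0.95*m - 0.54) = -2.98*m^2 + 0.63*m - 1.95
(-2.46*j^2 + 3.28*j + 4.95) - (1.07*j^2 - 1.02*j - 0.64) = -3.53*j^2 + 4.3*j + 5.59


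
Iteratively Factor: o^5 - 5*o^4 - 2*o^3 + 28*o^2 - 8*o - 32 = (o - 2)*(o^4 - 3*o^3 - 8*o^2 + 12*o + 16) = (o - 2)^2*(o^3 - o^2 - 10*o - 8) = (o - 2)^2*(o + 2)*(o^2 - 3*o - 4) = (o - 4)*(o - 2)^2*(o + 2)*(o + 1)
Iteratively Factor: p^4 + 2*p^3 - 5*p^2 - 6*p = (p + 3)*(p^3 - p^2 - 2*p) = (p - 2)*(p + 3)*(p^2 + p) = (p - 2)*(p + 1)*(p + 3)*(p)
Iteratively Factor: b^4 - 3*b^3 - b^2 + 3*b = (b - 1)*(b^3 - 2*b^2 - 3*b) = b*(b - 1)*(b^2 - 2*b - 3) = b*(b - 1)*(b + 1)*(b - 3)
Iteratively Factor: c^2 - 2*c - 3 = (c - 3)*(c + 1)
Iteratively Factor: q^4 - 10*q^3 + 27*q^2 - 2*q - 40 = (q - 2)*(q^3 - 8*q^2 + 11*q + 20) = (q - 2)*(q + 1)*(q^2 - 9*q + 20) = (q - 5)*(q - 2)*(q + 1)*(q - 4)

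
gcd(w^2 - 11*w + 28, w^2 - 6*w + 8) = w - 4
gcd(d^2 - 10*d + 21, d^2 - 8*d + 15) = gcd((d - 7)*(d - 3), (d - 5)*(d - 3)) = d - 3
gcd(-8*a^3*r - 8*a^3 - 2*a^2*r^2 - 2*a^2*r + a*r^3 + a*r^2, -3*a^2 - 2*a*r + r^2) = 1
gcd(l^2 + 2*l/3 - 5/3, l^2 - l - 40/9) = l + 5/3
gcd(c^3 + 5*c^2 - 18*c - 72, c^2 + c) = 1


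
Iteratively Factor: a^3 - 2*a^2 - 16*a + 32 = (a + 4)*(a^2 - 6*a + 8) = (a - 4)*(a + 4)*(a - 2)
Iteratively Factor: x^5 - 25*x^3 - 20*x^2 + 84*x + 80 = (x + 1)*(x^4 - x^3 - 24*x^2 + 4*x + 80) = (x - 2)*(x + 1)*(x^3 + x^2 - 22*x - 40) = (x - 2)*(x + 1)*(x + 2)*(x^2 - x - 20) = (x - 2)*(x + 1)*(x + 2)*(x + 4)*(x - 5)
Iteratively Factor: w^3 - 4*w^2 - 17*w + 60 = (w - 5)*(w^2 + w - 12) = (w - 5)*(w + 4)*(w - 3)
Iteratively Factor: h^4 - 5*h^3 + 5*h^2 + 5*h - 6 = (h - 3)*(h^3 - 2*h^2 - h + 2) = (h - 3)*(h + 1)*(h^2 - 3*h + 2) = (h - 3)*(h - 1)*(h + 1)*(h - 2)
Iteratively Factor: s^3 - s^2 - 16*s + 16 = (s + 4)*(s^2 - 5*s + 4) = (s - 1)*(s + 4)*(s - 4)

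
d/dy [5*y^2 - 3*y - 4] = 10*y - 3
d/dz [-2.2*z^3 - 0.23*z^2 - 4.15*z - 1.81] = -6.6*z^2 - 0.46*z - 4.15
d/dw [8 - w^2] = -2*w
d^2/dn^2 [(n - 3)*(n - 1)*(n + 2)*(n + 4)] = 12*n^2 + 12*n - 26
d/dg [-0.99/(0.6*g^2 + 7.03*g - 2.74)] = (1.188*g + 6.9597)/(0.6*g^2 + 7.03*g - 2.74)^2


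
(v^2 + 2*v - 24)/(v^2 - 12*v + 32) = (v + 6)/(v - 8)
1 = 1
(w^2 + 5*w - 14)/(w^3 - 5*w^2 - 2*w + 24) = (w^2 + 5*w - 14)/(w^3 - 5*w^2 - 2*w + 24)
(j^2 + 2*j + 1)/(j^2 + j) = (j + 1)/j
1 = 1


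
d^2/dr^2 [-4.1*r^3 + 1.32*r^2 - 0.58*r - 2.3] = 2.64 - 24.6*r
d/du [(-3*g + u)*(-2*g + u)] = -5*g + 2*u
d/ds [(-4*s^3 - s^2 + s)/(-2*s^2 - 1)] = (8*s^4 + 14*s^2 + 2*s - 1)/(4*s^4 + 4*s^2 + 1)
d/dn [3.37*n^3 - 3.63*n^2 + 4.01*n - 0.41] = 10.11*n^2 - 7.26*n + 4.01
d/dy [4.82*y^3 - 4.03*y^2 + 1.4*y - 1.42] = 14.46*y^2 - 8.06*y + 1.4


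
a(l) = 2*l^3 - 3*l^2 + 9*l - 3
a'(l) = 6*l^2 - 6*l + 9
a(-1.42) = -27.56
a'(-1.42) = 29.62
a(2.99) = 50.55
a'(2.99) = 44.70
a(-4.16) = -236.34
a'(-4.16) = 137.79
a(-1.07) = -18.51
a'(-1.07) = 22.29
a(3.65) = 87.14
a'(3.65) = 67.04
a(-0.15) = -4.42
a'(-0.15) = 10.04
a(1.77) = 14.62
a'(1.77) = 17.18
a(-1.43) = -27.85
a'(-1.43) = 29.85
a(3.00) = 51.00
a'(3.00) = 45.00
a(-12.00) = -3999.00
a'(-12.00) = 945.00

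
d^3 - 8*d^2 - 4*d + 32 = (d - 8)*(d - 2)*(d + 2)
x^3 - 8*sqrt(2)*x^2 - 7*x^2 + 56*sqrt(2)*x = x*(x - 7)*(x - 8*sqrt(2))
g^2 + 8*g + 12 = (g + 2)*(g + 6)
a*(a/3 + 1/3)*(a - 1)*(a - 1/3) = a^4/3 - a^3/9 - a^2/3 + a/9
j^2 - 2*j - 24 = (j - 6)*(j + 4)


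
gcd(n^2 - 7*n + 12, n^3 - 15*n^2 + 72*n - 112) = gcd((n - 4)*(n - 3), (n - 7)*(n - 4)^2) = n - 4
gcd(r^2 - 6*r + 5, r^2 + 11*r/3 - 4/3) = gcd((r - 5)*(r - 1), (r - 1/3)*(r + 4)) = 1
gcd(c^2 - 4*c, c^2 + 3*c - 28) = c - 4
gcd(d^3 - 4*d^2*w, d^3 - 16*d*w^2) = -d^2 + 4*d*w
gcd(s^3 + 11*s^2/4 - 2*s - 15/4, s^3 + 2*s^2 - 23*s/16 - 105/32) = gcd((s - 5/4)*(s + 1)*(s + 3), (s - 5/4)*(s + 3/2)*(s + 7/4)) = s - 5/4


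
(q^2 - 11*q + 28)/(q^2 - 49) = (q - 4)/(q + 7)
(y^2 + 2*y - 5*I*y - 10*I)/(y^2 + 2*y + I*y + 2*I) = (y - 5*I)/(y + I)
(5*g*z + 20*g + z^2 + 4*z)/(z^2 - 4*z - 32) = (5*g + z)/(z - 8)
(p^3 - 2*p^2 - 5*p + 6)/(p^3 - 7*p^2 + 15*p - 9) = (p + 2)/(p - 3)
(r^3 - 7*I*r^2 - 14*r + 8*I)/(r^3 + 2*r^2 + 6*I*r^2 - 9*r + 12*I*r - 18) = (r^3 - 7*I*r^2 - 14*r + 8*I)/(r^3 + r^2*(2 + 6*I) + r*(-9 + 12*I) - 18)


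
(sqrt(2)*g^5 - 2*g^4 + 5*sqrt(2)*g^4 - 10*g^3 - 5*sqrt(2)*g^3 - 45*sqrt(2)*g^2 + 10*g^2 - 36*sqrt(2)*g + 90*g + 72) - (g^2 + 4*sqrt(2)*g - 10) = sqrt(2)*g^5 - 2*g^4 + 5*sqrt(2)*g^4 - 10*g^3 - 5*sqrt(2)*g^3 - 45*sqrt(2)*g^2 + 9*g^2 - 40*sqrt(2)*g + 90*g + 82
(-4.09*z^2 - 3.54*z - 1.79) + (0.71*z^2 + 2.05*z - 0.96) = -3.38*z^2 - 1.49*z - 2.75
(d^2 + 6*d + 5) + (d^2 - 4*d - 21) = 2*d^2 + 2*d - 16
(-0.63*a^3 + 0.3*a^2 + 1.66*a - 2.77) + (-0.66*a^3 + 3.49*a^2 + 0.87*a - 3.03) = -1.29*a^3 + 3.79*a^2 + 2.53*a - 5.8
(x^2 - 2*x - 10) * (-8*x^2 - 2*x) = -8*x^4 + 14*x^3 + 84*x^2 + 20*x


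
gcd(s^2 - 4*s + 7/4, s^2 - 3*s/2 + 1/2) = s - 1/2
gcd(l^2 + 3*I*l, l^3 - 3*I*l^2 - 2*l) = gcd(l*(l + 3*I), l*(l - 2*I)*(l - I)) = l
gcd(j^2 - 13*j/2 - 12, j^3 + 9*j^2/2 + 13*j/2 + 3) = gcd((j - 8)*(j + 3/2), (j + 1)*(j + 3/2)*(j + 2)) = j + 3/2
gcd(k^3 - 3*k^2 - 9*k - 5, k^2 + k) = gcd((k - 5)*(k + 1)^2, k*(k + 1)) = k + 1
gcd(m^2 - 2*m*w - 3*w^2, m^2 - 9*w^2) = -m + 3*w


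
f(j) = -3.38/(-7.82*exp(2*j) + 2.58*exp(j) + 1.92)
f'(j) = -3.38*(15.64*exp(2*j) - 2.58*exp(j))/(-7.82*exp(2*j) + 2.58*exp(j) + 1.92)^2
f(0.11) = 0.68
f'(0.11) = -2.30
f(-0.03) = 1.15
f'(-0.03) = -4.78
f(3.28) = 0.00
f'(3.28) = -0.00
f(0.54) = 0.20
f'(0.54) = -0.51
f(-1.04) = -1.82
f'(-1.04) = -1.02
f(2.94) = 0.00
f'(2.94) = -0.00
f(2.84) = 0.00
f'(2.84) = -0.00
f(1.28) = 0.04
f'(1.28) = -0.08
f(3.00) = 0.00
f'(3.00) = 0.00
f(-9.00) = -1.76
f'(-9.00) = 0.00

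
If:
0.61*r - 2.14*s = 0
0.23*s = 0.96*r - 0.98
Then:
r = 1.10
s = 0.31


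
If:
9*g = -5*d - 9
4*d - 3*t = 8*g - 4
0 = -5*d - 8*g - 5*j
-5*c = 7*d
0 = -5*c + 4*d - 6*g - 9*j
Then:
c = -441/575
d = 63/115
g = -30/23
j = 177/115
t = 1912/345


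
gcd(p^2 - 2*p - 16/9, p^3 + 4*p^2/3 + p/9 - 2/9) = p + 2/3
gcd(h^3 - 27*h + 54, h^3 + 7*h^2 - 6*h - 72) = h^2 + 3*h - 18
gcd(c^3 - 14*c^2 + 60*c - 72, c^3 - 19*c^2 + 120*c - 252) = c^2 - 12*c + 36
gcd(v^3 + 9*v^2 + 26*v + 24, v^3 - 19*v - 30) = v^2 + 5*v + 6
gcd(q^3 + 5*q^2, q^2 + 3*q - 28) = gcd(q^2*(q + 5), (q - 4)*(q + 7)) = 1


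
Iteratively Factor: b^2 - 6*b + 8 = (b - 2)*(b - 4)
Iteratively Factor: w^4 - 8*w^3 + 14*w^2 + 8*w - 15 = (w - 1)*(w^3 - 7*w^2 + 7*w + 15) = (w - 3)*(w - 1)*(w^2 - 4*w - 5) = (w - 3)*(w - 1)*(w + 1)*(w - 5)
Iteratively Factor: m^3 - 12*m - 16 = (m + 2)*(m^2 - 2*m - 8) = (m - 4)*(m + 2)*(m + 2)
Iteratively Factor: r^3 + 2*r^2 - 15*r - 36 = (r + 3)*(r^2 - r - 12) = (r - 4)*(r + 3)*(r + 3)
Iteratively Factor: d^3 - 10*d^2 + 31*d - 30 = (d - 5)*(d^2 - 5*d + 6) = (d - 5)*(d - 3)*(d - 2)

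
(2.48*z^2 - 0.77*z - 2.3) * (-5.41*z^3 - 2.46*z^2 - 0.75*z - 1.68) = -13.4168*z^5 - 1.9351*z^4 + 12.4772*z^3 + 2.0691*z^2 + 3.0186*z + 3.864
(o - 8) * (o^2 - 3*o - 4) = o^3 - 11*o^2 + 20*o + 32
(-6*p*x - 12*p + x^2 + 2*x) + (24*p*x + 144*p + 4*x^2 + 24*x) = 18*p*x + 132*p + 5*x^2 + 26*x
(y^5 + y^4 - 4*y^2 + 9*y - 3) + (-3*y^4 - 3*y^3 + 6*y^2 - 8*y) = y^5 - 2*y^4 - 3*y^3 + 2*y^2 + y - 3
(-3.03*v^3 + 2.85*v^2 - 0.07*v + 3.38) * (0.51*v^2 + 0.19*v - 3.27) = -1.5453*v^5 + 0.8778*v^4 + 10.4139*v^3 - 7.609*v^2 + 0.8711*v - 11.0526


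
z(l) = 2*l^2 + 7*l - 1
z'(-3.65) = -7.60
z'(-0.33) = 5.68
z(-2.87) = -4.62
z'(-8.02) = -25.08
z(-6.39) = 35.93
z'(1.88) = 14.52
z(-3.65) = 0.09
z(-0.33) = -3.09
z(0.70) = 4.88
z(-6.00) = 29.00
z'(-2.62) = -3.48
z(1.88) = 19.23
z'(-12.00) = -41.00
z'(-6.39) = -18.56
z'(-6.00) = -17.00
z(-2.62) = -5.61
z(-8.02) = 71.50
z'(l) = 4*l + 7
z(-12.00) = 203.00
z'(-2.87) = -4.48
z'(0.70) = 9.80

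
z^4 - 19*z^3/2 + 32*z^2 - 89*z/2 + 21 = (z - 7/2)*(z - 3)*(z - 2)*(z - 1)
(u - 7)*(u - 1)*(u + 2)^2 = u^4 - 4*u^3 - 21*u^2 - 4*u + 28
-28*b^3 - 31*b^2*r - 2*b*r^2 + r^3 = (-7*b + r)*(b + r)*(4*b + r)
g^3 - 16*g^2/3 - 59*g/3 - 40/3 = (g - 8)*(g + 1)*(g + 5/3)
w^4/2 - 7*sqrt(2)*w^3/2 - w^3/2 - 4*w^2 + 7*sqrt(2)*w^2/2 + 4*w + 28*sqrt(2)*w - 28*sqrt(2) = (w/2 + sqrt(2))*(w - 1)*(w - 7*sqrt(2))*(w - 2*sqrt(2))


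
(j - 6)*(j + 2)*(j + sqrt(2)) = j^3 - 4*j^2 + sqrt(2)*j^2 - 12*j - 4*sqrt(2)*j - 12*sqrt(2)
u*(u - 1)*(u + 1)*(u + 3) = u^4 + 3*u^3 - u^2 - 3*u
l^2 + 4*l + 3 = (l + 1)*(l + 3)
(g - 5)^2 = g^2 - 10*g + 25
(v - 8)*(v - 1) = v^2 - 9*v + 8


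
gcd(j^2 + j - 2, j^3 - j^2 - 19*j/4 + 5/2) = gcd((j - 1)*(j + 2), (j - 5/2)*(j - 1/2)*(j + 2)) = j + 2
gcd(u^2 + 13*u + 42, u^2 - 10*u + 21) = 1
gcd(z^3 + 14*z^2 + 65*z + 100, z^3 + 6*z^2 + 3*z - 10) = z + 5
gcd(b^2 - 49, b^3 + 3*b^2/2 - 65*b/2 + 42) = b + 7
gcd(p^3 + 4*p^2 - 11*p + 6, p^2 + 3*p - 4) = p - 1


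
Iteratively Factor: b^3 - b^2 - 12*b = (b)*(b^2 - b - 12) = b*(b - 4)*(b + 3)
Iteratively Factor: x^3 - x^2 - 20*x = (x)*(x^2 - x - 20) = x*(x - 5)*(x + 4)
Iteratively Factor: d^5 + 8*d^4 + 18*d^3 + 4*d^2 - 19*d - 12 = (d + 3)*(d^4 + 5*d^3 + 3*d^2 - 5*d - 4) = (d + 1)*(d + 3)*(d^3 + 4*d^2 - d - 4) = (d - 1)*(d + 1)*(d + 3)*(d^2 + 5*d + 4) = (d - 1)*(d + 1)*(d + 3)*(d + 4)*(d + 1)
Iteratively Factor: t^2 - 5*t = (t)*(t - 5)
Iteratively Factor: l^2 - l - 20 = (l + 4)*(l - 5)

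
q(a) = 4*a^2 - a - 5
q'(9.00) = 71.00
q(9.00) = 310.00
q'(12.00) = 95.00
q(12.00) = 559.00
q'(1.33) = 9.64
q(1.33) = 0.75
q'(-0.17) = -2.36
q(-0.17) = -4.71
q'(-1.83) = -15.64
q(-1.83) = 10.23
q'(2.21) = 16.68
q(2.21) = 12.33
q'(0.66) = 4.28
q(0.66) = -3.92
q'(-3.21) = -26.68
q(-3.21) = 39.43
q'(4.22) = 32.76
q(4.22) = 62.01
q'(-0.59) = -5.72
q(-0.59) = -3.02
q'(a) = 8*a - 1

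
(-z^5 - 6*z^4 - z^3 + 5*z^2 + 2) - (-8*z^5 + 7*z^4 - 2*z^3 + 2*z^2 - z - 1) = 7*z^5 - 13*z^4 + z^3 + 3*z^2 + z + 3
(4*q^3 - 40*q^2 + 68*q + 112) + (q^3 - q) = 5*q^3 - 40*q^2 + 67*q + 112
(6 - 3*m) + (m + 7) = 13 - 2*m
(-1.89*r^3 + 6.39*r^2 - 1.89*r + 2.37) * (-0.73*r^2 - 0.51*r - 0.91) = 1.3797*r^5 - 3.7008*r^4 - 0.1593*r^3 - 6.5811*r^2 + 0.5112*r - 2.1567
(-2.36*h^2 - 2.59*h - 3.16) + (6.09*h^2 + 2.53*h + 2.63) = 3.73*h^2 - 0.0600000000000001*h - 0.53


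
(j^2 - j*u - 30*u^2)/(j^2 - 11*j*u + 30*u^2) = (-j - 5*u)/(-j + 5*u)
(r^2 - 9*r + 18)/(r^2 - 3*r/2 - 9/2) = 2*(r - 6)/(2*r + 3)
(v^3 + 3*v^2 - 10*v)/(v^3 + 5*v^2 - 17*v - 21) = v*(v^2 + 3*v - 10)/(v^3 + 5*v^2 - 17*v - 21)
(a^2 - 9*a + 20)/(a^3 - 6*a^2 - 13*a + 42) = (a^2 - 9*a + 20)/(a^3 - 6*a^2 - 13*a + 42)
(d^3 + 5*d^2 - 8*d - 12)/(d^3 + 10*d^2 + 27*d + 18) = (d - 2)/(d + 3)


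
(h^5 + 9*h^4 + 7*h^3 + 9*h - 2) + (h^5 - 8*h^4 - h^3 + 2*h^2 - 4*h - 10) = 2*h^5 + h^4 + 6*h^3 + 2*h^2 + 5*h - 12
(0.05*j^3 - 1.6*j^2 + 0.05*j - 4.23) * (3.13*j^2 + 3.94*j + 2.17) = 0.1565*j^5 - 4.811*j^4 - 6.039*j^3 - 16.5149*j^2 - 16.5577*j - 9.1791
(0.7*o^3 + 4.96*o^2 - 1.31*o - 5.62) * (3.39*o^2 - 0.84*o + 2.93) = 2.373*o^5 + 16.2264*o^4 - 6.5563*o^3 - 3.4186*o^2 + 0.882499999999999*o - 16.4666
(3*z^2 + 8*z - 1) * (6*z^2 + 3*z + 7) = 18*z^4 + 57*z^3 + 39*z^2 + 53*z - 7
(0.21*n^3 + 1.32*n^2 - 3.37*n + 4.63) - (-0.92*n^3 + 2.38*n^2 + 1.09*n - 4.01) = 1.13*n^3 - 1.06*n^2 - 4.46*n + 8.64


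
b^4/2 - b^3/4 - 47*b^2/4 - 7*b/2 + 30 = (b/2 + 1)*(b - 5)*(b - 3/2)*(b + 4)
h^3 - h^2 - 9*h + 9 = (h - 3)*(h - 1)*(h + 3)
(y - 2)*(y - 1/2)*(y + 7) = y^3 + 9*y^2/2 - 33*y/2 + 7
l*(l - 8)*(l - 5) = l^3 - 13*l^2 + 40*l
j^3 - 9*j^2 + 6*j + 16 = (j - 8)*(j - 2)*(j + 1)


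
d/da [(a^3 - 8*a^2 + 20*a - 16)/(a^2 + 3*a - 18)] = (a^4 + 6*a^3 - 98*a^2 + 320*a - 312)/(a^4 + 6*a^3 - 27*a^2 - 108*a + 324)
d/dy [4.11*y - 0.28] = 4.11000000000000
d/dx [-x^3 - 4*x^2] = x*(-3*x - 8)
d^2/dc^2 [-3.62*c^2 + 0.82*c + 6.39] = -7.24000000000000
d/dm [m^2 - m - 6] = 2*m - 1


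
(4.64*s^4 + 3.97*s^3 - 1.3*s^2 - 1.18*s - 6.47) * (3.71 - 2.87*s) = -13.3168*s^5 + 5.8205*s^4 + 18.4597*s^3 - 1.4364*s^2 + 14.1911*s - 24.0037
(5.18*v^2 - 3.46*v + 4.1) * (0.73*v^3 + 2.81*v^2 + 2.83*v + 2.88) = 3.7814*v^5 + 12.03*v^4 + 7.9298*v^3 + 16.6476*v^2 + 1.6382*v + 11.808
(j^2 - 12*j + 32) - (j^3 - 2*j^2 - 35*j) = -j^3 + 3*j^2 + 23*j + 32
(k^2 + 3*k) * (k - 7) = k^3 - 4*k^2 - 21*k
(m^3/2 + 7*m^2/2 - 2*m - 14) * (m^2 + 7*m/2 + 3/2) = m^5/2 + 21*m^4/4 + 11*m^3 - 63*m^2/4 - 52*m - 21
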